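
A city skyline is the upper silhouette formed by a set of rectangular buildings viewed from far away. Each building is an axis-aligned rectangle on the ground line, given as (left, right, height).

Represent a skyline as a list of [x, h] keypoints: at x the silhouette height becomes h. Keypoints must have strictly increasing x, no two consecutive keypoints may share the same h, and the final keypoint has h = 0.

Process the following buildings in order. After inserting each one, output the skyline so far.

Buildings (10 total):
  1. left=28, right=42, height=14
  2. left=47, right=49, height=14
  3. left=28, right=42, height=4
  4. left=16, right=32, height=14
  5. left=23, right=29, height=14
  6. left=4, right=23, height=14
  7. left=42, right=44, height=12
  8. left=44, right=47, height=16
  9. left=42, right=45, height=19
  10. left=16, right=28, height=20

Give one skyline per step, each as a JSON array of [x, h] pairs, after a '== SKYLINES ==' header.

== SKYLINES ==
[[28,14],[42,0]]
[[28,14],[42,0],[47,14],[49,0]]
[[28,14],[42,0],[47,14],[49,0]]
[[16,14],[42,0],[47,14],[49,0]]
[[16,14],[42,0],[47,14],[49,0]]
[[4,14],[42,0],[47,14],[49,0]]
[[4,14],[42,12],[44,0],[47,14],[49,0]]
[[4,14],[42,12],[44,16],[47,14],[49,0]]
[[4,14],[42,19],[45,16],[47,14],[49,0]]
[[4,14],[16,20],[28,14],[42,19],[45,16],[47,14],[49,0]]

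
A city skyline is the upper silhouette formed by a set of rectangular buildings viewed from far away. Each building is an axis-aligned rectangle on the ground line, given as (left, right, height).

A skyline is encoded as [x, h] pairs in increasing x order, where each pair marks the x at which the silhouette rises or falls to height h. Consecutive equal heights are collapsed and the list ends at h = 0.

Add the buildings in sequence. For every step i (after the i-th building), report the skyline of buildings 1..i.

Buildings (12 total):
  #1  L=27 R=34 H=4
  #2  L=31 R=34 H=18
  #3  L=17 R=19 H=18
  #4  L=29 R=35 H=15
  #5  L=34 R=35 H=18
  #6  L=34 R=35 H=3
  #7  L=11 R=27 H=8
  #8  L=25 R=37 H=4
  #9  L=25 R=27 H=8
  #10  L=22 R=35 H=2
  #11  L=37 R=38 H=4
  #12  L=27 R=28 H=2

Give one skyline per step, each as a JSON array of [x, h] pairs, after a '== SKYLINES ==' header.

== SKYLINES ==
[[27,4],[34,0]]
[[27,4],[31,18],[34,0]]
[[17,18],[19,0],[27,4],[31,18],[34,0]]
[[17,18],[19,0],[27,4],[29,15],[31,18],[34,15],[35,0]]
[[17,18],[19,0],[27,4],[29,15],[31,18],[35,0]]
[[17,18],[19,0],[27,4],[29,15],[31,18],[35,0]]
[[11,8],[17,18],[19,8],[27,4],[29,15],[31,18],[35,0]]
[[11,8],[17,18],[19,8],[27,4],[29,15],[31,18],[35,4],[37,0]]
[[11,8],[17,18],[19,8],[27,4],[29,15],[31,18],[35,4],[37,0]]
[[11,8],[17,18],[19,8],[27,4],[29,15],[31,18],[35,4],[37,0]]
[[11,8],[17,18],[19,8],[27,4],[29,15],[31,18],[35,4],[38,0]]
[[11,8],[17,18],[19,8],[27,4],[29,15],[31,18],[35,4],[38,0]]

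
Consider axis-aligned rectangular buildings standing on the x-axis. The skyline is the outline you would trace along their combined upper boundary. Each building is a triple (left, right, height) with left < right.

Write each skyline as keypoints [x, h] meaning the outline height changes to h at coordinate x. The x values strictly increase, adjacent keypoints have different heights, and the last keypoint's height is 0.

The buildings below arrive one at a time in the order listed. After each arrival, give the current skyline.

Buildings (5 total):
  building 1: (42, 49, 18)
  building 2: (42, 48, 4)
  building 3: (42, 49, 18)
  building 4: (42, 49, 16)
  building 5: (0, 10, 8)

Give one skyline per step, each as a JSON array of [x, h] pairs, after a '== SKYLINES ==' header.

== SKYLINES ==
[[42,18],[49,0]]
[[42,18],[49,0]]
[[42,18],[49,0]]
[[42,18],[49,0]]
[[0,8],[10,0],[42,18],[49,0]]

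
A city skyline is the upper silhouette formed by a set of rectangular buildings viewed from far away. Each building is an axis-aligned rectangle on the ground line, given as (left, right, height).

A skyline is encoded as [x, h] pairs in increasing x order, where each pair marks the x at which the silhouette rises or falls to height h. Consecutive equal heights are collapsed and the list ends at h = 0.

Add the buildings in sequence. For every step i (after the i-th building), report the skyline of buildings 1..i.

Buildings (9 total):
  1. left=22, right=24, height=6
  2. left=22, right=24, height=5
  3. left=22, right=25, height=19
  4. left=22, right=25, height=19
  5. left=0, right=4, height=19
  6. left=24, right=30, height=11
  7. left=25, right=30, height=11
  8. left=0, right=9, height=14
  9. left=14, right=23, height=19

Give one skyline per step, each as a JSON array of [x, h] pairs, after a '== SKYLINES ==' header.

== SKYLINES ==
[[22,6],[24,0]]
[[22,6],[24,0]]
[[22,19],[25,0]]
[[22,19],[25,0]]
[[0,19],[4,0],[22,19],[25,0]]
[[0,19],[4,0],[22,19],[25,11],[30,0]]
[[0,19],[4,0],[22,19],[25,11],[30,0]]
[[0,19],[4,14],[9,0],[22,19],[25,11],[30,0]]
[[0,19],[4,14],[9,0],[14,19],[25,11],[30,0]]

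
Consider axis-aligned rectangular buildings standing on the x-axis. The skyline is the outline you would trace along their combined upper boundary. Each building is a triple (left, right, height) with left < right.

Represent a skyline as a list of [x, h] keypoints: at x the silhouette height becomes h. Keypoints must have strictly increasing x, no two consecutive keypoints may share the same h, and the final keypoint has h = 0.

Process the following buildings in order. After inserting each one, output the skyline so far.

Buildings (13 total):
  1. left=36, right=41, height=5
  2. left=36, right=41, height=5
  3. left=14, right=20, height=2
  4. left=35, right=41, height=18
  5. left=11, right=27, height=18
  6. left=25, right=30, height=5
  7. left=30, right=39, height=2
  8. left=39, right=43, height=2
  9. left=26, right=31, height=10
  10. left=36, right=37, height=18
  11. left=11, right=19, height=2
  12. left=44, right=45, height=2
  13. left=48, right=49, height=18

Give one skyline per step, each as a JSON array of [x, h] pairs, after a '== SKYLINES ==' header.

== SKYLINES ==
[[36,5],[41,0]]
[[36,5],[41,0]]
[[14,2],[20,0],[36,5],[41,0]]
[[14,2],[20,0],[35,18],[41,0]]
[[11,18],[27,0],[35,18],[41,0]]
[[11,18],[27,5],[30,0],[35,18],[41,0]]
[[11,18],[27,5],[30,2],[35,18],[41,0]]
[[11,18],[27,5],[30,2],[35,18],[41,2],[43,0]]
[[11,18],[27,10],[31,2],[35,18],[41,2],[43,0]]
[[11,18],[27,10],[31,2],[35,18],[41,2],[43,0]]
[[11,18],[27,10],[31,2],[35,18],[41,2],[43,0]]
[[11,18],[27,10],[31,2],[35,18],[41,2],[43,0],[44,2],[45,0]]
[[11,18],[27,10],[31,2],[35,18],[41,2],[43,0],[44,2],[45,0],[48,18],[49,0]]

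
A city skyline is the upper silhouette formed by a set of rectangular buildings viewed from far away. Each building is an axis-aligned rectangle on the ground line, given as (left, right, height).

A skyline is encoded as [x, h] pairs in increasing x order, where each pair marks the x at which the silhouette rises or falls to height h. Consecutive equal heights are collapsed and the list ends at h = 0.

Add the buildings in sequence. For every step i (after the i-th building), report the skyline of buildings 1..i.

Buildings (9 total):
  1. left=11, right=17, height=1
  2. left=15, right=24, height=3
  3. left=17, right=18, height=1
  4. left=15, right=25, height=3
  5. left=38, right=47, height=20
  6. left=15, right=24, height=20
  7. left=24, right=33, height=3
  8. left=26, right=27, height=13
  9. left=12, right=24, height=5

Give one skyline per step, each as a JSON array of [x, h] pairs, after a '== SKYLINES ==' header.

== SKYLINES ==
[[11,1],[17,0]]
[[11,1],[15,3],[24,0]]
[[11,1],[15,3],[24,0]]
[[11,1],[15,3],[25,0]]
[[11,1],[15,3],[25,0],[38,20],[47,0]]
[[11,1],[15,20],[24,3],[25,0],[38,20],[47,0]]
[[11,1],[15,20],[24,3],[33,0],[38,20],[47,0]]
[[11,1],[15,20],[24,3],[26,13],[27,3],[33,0],[38,20],[47,0]]
[[11,1],[12,5],[15,20],[24,3],[26,13],[27,3],[33,0],[38,20],[47,0]]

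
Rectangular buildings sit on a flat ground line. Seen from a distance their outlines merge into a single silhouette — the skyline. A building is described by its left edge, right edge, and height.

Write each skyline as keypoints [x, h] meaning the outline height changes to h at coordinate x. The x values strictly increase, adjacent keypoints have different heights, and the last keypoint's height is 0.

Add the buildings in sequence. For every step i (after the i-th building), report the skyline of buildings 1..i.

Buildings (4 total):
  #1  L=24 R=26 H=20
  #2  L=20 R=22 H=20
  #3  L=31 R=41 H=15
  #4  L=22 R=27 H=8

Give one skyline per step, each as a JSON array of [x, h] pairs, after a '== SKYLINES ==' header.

== SKYLINES ==
[[24,20],[26,0]]
[[20,20],[22,0],[24,20],[26,0]]
[[20,20],[22,0],[24,20],[26,0],[31,15],[41,0]]
[[20,20],[22,8],[24,20],[26,8],[27,0],[31,15],[41,0]]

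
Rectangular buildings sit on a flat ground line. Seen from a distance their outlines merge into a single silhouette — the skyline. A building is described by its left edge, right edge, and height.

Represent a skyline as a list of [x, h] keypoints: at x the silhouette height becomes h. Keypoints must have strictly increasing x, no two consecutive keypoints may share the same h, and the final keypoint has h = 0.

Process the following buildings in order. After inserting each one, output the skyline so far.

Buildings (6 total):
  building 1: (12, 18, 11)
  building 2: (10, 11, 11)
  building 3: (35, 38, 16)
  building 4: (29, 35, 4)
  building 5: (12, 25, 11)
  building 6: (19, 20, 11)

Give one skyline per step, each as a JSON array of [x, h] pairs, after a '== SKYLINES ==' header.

== SKYLINES ==
[[12,11],[18,0]]
[[10,11],[11,0],[12,11],[18,0]]
[[10,11],[11,0],[12,11],[18,0],[35,16],[38,0]]
[[10,11],[11,0],[12,11],[18,0],[29,4],[35,16],[38,0]]
[[10,11],[11,0],[12,11],[25,0],[29,4],[35,16],[38,0]]
[[10,11],[11,0],[12,11],[25,0],[29,4],[35,16],[38,0]]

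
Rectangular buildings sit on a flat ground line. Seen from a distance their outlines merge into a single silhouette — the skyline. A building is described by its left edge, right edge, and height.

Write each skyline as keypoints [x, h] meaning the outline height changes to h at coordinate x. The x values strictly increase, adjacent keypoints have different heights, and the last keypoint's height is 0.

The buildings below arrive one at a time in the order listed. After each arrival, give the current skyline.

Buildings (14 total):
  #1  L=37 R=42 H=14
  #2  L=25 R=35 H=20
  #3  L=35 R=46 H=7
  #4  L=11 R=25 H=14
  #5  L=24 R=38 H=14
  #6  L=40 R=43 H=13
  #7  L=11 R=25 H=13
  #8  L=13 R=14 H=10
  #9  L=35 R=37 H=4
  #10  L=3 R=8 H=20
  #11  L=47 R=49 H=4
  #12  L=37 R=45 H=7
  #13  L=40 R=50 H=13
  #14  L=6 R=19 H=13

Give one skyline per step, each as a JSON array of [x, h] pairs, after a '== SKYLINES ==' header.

== SKYLINES ==
[[37,14],[42,0]]
[[25,20],[35,0],[37,14],[42,0]]
[[25,20],[35,7],[37,14],[42,7],[46,0]]
[[11,14],[25,20],[35,7],[37,14],[42,7],[46,0]]
[[11,14],[25,20],[35,14],[42,7],[46,0]]
[[11,14],[25,20],[35,14],[42,13],[43,7],[46,0]]
[[11,14],[25,20],[35,14],[42,13],[43,7],[46,0]]
[[11,14],[25,20],[35,14],[42,13],[43,7],[46,0]]
[[11,14],[25,20],[35,14],[42,13],[43,7],[46,0]]
[[3,20],[8,0],[11,14],[25,20],[35,14],[42,13],[43,7],[46,0]]
[[3,20],[8,0],[11,14],[25,20],[35,14],[42,13],[43,7],[46,0],[47,4],[49,0]]
[[3,20],[8,0],[11,14],[25,20],[35,14],[42,13],[43,7],[46,0],[47,4],[49,0]]
[[3,20],[8,0],[11,14],[25,20],[35,14],[42,13],[50,0]]
[[3,20],[8,13],[11,14],[25,20],[35,14],[42,13],[50,0]]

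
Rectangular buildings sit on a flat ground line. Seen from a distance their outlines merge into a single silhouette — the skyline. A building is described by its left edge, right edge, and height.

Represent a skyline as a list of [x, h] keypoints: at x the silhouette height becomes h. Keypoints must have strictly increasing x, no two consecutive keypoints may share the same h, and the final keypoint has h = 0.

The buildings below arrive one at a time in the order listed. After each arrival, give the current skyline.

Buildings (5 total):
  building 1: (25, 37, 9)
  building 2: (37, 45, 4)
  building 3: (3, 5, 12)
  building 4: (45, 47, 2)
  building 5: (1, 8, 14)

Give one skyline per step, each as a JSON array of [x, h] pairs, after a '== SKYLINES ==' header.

== SKYLINES ==
[[25,9],[37,0]]
[[25,9],[37,4],[45,0]]
[[3,12],[5,0],[25,9],[37,4],[45,0]]
[[3,12],[5,0],[25,9],[37,4],[45,2],[47,0]]
[[1,14],[8,0],[25,9],[37,4],[45,2],[47,0]]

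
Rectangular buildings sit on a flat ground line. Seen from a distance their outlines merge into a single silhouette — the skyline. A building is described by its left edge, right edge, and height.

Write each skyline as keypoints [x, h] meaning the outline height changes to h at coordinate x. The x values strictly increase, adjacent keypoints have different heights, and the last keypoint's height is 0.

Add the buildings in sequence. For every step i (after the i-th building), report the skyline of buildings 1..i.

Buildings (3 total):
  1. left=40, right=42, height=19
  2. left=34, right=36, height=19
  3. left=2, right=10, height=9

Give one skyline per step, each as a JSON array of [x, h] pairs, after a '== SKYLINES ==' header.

== SKYLINES ==
[[40,19],[42,0]]
[[34,19],[36,0],[40,19],[42,0]]
[[2,9],[10,0],[34,19],[36,0],[40,19],[42,0]]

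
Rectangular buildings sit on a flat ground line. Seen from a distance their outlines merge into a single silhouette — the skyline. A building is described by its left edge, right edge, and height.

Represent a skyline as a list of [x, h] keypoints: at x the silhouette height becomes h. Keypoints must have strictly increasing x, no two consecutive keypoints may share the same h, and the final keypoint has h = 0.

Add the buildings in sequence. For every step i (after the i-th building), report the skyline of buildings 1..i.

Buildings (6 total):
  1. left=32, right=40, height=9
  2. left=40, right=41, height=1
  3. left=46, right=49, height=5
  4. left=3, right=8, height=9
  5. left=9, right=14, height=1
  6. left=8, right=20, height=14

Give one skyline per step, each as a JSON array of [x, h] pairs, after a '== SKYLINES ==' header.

== SKYLINES ==
[[32,9],[40,0]]
[[32,9],[40,1],[41,0]]
[[32,9],[40,1],[41,0],[46,5],[49,0]]
[[3,9],[8,0],[32,9],[40,1],[41,0],[46,5],[49,0]]
[[3,9],[8,0],[9,1],[14,0],[32,9],[40,1],[41,0],[46,5],[49,0]]
[[3,9],[8,14],[20,0],[32,9],[40,1],[41,0],[46,5],[49,0]]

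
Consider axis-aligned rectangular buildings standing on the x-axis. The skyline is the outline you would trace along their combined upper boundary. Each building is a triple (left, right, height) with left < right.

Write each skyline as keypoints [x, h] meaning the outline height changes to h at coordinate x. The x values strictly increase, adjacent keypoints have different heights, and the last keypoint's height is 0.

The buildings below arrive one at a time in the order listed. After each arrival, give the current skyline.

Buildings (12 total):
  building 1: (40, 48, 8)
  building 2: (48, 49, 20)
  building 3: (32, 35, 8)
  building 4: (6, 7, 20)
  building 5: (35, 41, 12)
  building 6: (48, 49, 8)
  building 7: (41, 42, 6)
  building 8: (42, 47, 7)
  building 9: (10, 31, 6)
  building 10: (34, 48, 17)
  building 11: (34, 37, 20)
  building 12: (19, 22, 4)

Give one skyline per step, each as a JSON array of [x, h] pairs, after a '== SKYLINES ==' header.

== SKYLINES ==
[[40,8],[48,0]]
[[40,8],[48,20],[49,0]]
[[32,8],[35,0],[40,8],[48,20],[49,0]]
[[6,20],[7,0],[32,8],[35,0],[40,8],[48,20],[49,0]]
[[6,20],[7,0],[32,8],[35,12],[41,8],[48,20],[49,0]]
[[6,20],[7,0],[32,8],[35,12],[41,8],[48,20],[49,0]]
[[6,20],[7,0],[32,8],[35,12],[41,8],[48,20],[49,0]]
[[6,20],[7,0],[32,8],[35,12],[41,8],[48,20],[49,0]]
[[6,20],[7,0],[10,6],[31,0],[32,8],[35,12],[41,8],[48,20],[49,0]]
[[6,20],[7,0],[10,6],[31,0],[32,8],[34,17],[48,20],[49,0]]
[[6,20],[7,0],[10,6],[31,0],[32,8],[34,20],[37,17],[48,20],[49,0]]
[[6,20],[7,0],[10,6],[31,0],[32,8],[34,20],[37,17],[48,20],[49,0]]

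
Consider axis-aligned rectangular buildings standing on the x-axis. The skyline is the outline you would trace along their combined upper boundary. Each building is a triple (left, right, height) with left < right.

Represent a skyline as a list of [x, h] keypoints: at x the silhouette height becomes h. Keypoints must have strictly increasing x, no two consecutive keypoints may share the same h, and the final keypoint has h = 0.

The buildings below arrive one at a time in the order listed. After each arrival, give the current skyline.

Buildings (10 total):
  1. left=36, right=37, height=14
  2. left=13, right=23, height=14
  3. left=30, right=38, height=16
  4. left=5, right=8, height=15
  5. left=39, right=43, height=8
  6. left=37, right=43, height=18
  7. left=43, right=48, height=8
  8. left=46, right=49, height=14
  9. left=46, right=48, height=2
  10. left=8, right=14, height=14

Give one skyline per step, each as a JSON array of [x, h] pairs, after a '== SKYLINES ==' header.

== SKYLINES ==
[[36,14],[37,0]]
[[13,14],[23,0],[36,14],[37,0]]
[[13,14],[23,0],[30,16],[38,0]]
[[5,15],[8,0],[13,14],[23,0],[30,16],[38,0]]
[[5,15],[8,0],[13,14],[23,0],[30,16],[38,0],[39,8],[43,0]]
[[5,15],[8,0],[13,14],[23,0],[30,16],[37,18],[43,0]]
[[5,15],[8,0],[13,14],[23,0],[30,16],[37,18],[43,8],[48,0]]
[[5,15],[8,0],[13,14],[23,0],[30,16],[37,18],[43,8],[46,14],[49,0]]
[[5,15],[8,0],[13,14],[23,0],[30,16],[37,18],[43,8],[46,14],[49,0]]
[[5,15],[8,14],[23,0],[30,16],[37,18],[43,8],[46,14],[49,0]]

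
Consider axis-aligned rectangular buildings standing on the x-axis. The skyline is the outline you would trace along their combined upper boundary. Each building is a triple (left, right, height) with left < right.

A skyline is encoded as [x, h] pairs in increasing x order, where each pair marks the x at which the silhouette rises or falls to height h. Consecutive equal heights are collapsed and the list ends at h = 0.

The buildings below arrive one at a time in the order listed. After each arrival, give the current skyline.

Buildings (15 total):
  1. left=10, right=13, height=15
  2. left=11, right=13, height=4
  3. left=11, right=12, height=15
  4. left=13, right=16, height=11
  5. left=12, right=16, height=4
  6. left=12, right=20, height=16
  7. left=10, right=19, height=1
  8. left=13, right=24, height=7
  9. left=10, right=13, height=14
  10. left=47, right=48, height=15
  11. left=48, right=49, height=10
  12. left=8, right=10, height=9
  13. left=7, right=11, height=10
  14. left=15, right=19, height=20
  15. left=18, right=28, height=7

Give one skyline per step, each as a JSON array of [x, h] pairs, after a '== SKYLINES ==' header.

== SKYLINES ==
[[10,15],[13,0]]
[[10,15],[13,0]]
[[10,15],[13,0]]
[[10,15],[13,11],[16,0]]
[[10,15],[13,11],[16,0]]
[[10,15],[12,16],[20,0]]
[[10,15],[12,16],[20,0]]
[[10,15],[12,16],[20,7],[24,0]]
[[10,15],[12,16],[20,7],[24,0]]
[[10,15],[12,16],[20,7],[24,0],[47,15],[48,0]]
[[10,15],[12,16],[20,7],[24,0],[47,15],[48,10],[49,0]]
[[8,9],[10,15],[12,16],[20,7],[24,0],[47,15],[48,10],[49,0]]
[[7,10],[10,15],[12,16],[20,7],[24,0],[47,15],[48,10],[49,0]]
[[7,10],[10,15],[12,16],[15,20],[19,16],[20,7],[24,0],[47,15],[48,10],[49,0]]
[[7,10],[10,15],[12,16],[15,20],[19,16],[20,7],[28,0],[47,15],[48,10],[49,0]]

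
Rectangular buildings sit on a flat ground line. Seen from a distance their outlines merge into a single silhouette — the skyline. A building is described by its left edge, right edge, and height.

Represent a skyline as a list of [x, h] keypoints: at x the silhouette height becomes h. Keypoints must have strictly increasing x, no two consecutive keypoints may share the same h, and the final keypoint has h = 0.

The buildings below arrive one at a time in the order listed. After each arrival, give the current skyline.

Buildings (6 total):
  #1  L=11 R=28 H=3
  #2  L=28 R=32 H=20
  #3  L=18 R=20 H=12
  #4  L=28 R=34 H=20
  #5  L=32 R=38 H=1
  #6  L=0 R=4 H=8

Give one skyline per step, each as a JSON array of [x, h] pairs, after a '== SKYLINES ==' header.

== SKYLINES ==
[[11,3],[28,0]]
[[11,3],[28,20],[32,0]]
[[11,3],[18,12],[20,3],[28,20],[32,0]]
[[11,3],[18,12],[20,3],[28,20],[34,0]]
[[11,3],[18,12],[20,3],[28,20],[34,1],[38,0]]
[[0,8],[4,0],[11,3],[18,12],[20,3],[28,20],[34,1],[38,0]]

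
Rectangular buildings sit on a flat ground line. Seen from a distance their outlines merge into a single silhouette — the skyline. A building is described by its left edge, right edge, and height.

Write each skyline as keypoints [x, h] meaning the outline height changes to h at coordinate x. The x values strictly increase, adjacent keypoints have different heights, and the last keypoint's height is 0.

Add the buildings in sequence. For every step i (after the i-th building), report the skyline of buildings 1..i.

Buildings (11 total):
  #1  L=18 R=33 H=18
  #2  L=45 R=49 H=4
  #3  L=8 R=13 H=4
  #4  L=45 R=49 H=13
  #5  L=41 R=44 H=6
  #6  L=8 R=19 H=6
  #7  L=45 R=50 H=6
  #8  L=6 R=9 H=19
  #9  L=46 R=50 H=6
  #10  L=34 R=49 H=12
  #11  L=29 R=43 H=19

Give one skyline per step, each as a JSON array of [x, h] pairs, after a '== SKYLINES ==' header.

== SKYLINES ==
[[18,18],[33,0]]
[[18,18],[33,0],[45,4],[49,0]]
[[8,4],[13,0],[18,18],[33,0],[45,4],[49,0]]
[[8,4],[13,0],[18,18],[33,0],[45,13],[49,0]]
[[8,4],[13,0],[18,18],[33,0],[41,6],[44,0],[45,13],[49,0]]
[[8,6],[18,18],[33,0],[41,6],[44,0],[45,13],[49,0]]
[[8,6],[18,18],[33,0],[41,6],[44,0],[45,13],[49,6],[50,0]]
[[6,19],[9,6],[18,18],[33,0],[41,6],[44,0],[45,13],[49,6],[50,0]]
[[6,19],[9,6],[18,18],[33,0],[41,6],[44,0],[45,13],[49,6],[50,0]]
[[6,19],[9,6],[18,18],[33,0],[34,12],[45,13],[49,6],[50,0]]
[[6,19],[9,6],[18,18],[29,19],[43,12],[45,13],[49,6],[50,0]]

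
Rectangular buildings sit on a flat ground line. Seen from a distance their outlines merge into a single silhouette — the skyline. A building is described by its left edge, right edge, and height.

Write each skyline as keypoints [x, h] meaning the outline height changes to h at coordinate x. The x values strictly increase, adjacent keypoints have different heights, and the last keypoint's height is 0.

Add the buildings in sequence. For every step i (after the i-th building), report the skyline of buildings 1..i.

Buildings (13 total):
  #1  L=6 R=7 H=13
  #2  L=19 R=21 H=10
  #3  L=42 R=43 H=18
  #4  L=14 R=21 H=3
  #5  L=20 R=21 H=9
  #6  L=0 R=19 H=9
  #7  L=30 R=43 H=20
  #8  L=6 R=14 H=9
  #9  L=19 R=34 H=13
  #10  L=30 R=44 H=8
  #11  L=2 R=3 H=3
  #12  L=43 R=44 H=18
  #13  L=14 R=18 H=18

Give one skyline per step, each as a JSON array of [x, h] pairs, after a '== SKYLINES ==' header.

== SKYLINES ==
[[6,13],[7,0]]
[[6,13],[7,0],[19,10],[21,0]]
[[6,13],[7,0],[19,10],[21,0],[42,18],[43,0]]
[[6,13],[7,0],[14,3],[19,10],[21,0],[42,18],[43,0]]
[[6,13],[7,0],[14,3],[19,10],[21,0],[42,18],[43,0]]
[[0,9],[6,13],[7,9],[19,10],[21,0],[42,18],[43,0]]
[[0,9],[6,13],[7,9],[19,10],[21,0],[30,20],[43,0]]
[[0,9],[6,13],[7,9],[19,10],[21,0],[30,20],[43,0]]
[[0,9],[6,13],[7,9],[19,13],[30,20],[43,0]]
[[0,9],[6,13],[7,9],[19,13],[30,20],[43,8],[44,0]]
[[0,9],[6,13],[7,9],[19,13],[30,20],[43,8],[44,0]]
[[0,9],[6,13],[7,9],[19,13],[30,20],[43,18],[44,0]]
[[0,9],[6,13],[7,9],[14,18],[18,9],[19,13],[30,20],[43,18],[44,0]]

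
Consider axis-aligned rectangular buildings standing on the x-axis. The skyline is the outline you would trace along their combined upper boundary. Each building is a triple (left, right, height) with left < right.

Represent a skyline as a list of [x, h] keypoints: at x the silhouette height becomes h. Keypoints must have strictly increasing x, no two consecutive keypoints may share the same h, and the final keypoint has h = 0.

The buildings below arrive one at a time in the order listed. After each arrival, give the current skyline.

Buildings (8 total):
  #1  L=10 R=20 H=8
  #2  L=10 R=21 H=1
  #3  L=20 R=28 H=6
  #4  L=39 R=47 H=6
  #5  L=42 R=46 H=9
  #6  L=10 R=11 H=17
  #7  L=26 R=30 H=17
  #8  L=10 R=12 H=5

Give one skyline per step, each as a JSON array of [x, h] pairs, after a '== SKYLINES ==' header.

== SKYLINES ==
[[10,8],[20,0]]
[[10,8],[20,1],[21,0]]
[[10,8],[20,6],[28,0]]
[[10,8],[20,6],[28,0],[39,6],[47,0]]
[[10,8],[20,6],[28,0],[39,6],[42,9],[46,6],[47,0]]
[[10,17],[11,8],[20,6],[28,0],[39,6],[42,9],[46,6],[47,0]]
[[10,17],[11,8],[20,6],[26,17],[30,0],[39,6],[42,9],[46,6],[47,0]]
[[10,17],[11,8],[20,6],[26,17],[30,0],[39,6],[42,9],[46,6],[47,0]]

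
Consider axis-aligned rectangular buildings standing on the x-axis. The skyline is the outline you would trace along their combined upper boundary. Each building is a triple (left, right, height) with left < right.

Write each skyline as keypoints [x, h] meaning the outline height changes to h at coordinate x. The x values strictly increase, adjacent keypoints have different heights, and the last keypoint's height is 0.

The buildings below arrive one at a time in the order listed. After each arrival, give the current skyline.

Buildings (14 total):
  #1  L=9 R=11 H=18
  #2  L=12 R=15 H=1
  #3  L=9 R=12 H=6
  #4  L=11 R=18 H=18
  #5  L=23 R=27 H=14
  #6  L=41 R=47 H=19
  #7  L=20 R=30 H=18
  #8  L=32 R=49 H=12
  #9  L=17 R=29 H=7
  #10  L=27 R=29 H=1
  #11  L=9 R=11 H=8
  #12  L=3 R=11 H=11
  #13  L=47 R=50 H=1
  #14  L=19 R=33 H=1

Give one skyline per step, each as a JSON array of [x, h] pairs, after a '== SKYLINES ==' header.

== SKYLINES ==
[[9,18],[11,0]]
[[9,18],[11,0],[12,1],[15,0]]
[[9,18],[11,6],[12,1],[15,0]]
[[9,18],[18,0]]
[[9,18],[18,0],[23,14],[27,0]]
[[9,18],[18,0],[23,14],[27,0],[41,19],[47,0]]
[[9,18],[18,0],[20,18],[30,0],[41,19],[47,0]]
[[9,18],[18,0],[20,18],[30,0],[32,12],[41,19],[47,12],[49,0]]
[[9,18],[18,7],[20,18],[30,0],[32,12],[41,19],[47,12],[49,0]]
[[9,18],[18,7],[20,18],[30,0],[32,12],[41,19],[47,12],[49,0]]
[[9,18],[18,7],[20,18],[30,0],[32,12],[41,19],[47,12],[49,0]]
[[3,11],[9,18],[18,7],[20,18],[30,0],[32,12],[41,19],[47,12],[49,0]]
[[3,11],[9,18],[18,7],[20,18],[30,0],[32,12],[41,19],[47,12],[49,1],[50,0]]
[[3,11],[9,18],[18,7],[20,18],[30,1],[32,12],[41,19],[47,12],[49,1],[50,0]]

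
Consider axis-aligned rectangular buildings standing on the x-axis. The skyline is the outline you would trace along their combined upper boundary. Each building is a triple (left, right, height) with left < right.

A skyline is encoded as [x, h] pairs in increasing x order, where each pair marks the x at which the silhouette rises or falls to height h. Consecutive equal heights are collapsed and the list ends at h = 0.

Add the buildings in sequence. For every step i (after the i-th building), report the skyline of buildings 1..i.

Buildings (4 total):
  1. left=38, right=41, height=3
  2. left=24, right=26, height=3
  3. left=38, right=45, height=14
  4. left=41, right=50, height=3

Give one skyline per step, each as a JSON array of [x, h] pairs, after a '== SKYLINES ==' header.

== SKYLINES ==
[[38,3],[41,0]]
[[24,3],[26,0],[38,3],[41,0]]
[[24,3],[26,0],[38,14],[45,0]]
[[24,3],[26,0],[38,14],[45,3],[50,0]]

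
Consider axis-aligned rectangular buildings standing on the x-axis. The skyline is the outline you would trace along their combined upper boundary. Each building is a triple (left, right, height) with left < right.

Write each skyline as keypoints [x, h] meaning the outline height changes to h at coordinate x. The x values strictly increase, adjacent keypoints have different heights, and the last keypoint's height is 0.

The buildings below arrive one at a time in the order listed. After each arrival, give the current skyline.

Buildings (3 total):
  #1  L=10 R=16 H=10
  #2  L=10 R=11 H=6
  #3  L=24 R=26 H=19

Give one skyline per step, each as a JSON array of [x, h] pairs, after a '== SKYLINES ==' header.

== SKYLINES ==
[[10,10],[16,0]]
[[10,10],[16,0]]
[[10,10],[16,0],[24,19],[26,0]]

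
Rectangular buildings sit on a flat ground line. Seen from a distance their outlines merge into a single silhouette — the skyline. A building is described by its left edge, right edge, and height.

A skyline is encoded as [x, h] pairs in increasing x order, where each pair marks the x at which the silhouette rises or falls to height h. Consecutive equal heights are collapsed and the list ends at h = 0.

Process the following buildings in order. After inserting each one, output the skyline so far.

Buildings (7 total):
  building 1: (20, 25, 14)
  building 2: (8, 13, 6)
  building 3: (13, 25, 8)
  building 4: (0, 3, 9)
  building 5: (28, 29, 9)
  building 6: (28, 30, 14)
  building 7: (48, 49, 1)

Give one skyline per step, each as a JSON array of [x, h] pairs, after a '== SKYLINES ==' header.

== SKYLINES ==
[[20,14],[25,0]]
[[8,6],[13,0],[20,14],[25,0]]
[[8,6],[13,8],[20,14],[25,0]]
[[0,9],[3,0],[8,6],[13,8],[20,14],[25,0]]
[[0,9],[3,0],[8,6],[13,8],[20,14],[25,0],[28,9],[29,0]]
[[0,9],[3,0],[8,6],[13,8],[20,14],[25,0],[28,14],[30,0]]
[[0,9],[3,0],[8,6],[13,8],[20,14],[25,0],[28,14],[30,0],[48,1],[49,0]]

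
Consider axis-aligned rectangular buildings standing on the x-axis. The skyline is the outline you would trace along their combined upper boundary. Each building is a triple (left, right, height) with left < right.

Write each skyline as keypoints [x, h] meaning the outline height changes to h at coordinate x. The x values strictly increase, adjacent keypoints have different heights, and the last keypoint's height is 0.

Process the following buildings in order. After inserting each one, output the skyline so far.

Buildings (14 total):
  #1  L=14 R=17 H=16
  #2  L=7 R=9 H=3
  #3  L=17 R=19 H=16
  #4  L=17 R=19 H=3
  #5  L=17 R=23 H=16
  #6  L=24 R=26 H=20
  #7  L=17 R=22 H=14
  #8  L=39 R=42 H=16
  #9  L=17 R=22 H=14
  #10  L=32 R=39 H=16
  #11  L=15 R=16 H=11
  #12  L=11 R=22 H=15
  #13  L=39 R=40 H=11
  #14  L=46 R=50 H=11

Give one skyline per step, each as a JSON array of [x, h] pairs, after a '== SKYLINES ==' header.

== SKYLINES ==
[[14,16],[17,0]]
[[7,3],[9,0],[14,16],[17,0]]
[[7,3],[9,0],[14,16],[19,0]]
[[7,3],[9,0],[14,16],[19,0]]
[[7,3],[9,0],[14,16],[23,0]]
[[7,3],[9,0],[14,16],[23,0],[24,20],[26,0]]
[[7,3],[9,0],[14,16],[23,0],[24,20],[26,0]]
[[7,3],[9,0],[14,16],[23,0],[24,20],[26,0],[39,16],[42,0]]
[[7,3],[9,0],[14,16],[23,0],[24,20],[26,0],[39,16],[42,0]]
[[7,3],[9,0],[14,16],[23,0],[24,20],[26,0],[32,16],[42,0]]
[[7,3],[9,0],[14,16],[23,0],[24,20],[26,0],[32,16],[42,0]]
[[7,3],[9,0],[11,15],[14,16],[23,0],[24,20],[26,0],[32,16],[42,0]]
[[7,3],[9,0],[11,15],[14,16],[23,0],[24,20],[26,0],[32,16],[42,0]]
[[7,3],[9,0],[11,15],[14,16],[23,0],[24,20],[26,0],[32,16],[42,0],[46,11],[50,0]]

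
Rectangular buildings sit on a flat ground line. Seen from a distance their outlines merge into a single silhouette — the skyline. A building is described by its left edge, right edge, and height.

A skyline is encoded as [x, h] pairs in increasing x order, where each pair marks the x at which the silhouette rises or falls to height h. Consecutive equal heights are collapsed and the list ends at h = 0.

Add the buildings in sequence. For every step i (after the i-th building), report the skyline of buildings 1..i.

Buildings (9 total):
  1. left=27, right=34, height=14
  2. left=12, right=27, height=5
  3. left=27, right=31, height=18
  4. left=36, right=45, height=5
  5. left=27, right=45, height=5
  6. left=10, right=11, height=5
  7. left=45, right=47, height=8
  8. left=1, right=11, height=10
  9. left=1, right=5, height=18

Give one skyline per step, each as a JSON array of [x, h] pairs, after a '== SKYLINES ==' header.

== SKYLINES ==
[[27,14],[34,0]]
[[12,5],[27,14],[34,0]]
[[12,5],[27,18],[31,14],[34,0]]
[[12,5],[27,18],[31,14],[34,0],[36,5],[45,0]]
[[12,5],[27,18],[31,14],[34,5],[45,0]]
[[10,5],[11,0],[12,5],[27,18],[31,14],[34,5],[45,0]]
[[10,5],[11,0],[12,5],[27,18],[31,14],[34,5],[45,8],[47,0]]
[[1,10],[11,0],[12,5],[27,18],[31,14],[34,5],[45,8],[47,0]]
[[1,18],[5,10],[11,0],[12,5],[27,18],[31,14],[34,5],[45,8],[47,0]]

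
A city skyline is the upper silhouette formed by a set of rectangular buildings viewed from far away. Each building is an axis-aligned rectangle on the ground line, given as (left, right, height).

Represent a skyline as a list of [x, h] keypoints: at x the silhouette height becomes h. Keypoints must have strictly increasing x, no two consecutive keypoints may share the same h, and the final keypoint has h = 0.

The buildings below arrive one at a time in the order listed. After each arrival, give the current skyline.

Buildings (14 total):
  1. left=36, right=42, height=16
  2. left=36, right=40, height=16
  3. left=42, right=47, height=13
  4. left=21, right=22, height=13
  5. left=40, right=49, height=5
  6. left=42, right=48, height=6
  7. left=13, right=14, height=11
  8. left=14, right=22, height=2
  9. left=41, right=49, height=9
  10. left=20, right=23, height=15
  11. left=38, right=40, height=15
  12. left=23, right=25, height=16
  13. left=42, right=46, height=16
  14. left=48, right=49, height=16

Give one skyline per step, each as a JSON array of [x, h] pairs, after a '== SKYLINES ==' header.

== SKYLINES ==
[[36,16],[42,0]]
[[36,16],[42,0]]
[[36,16],[42,13],[47,0]]
[[21,13],[22,0],[36,16],[42,13],[47,0]]
[[21,13],[22,0],[36,16],[42,13],[47,5],[49,0]]
[[21,13],[22,0],[36,16],[42,13],[47,6],[48,5],[49,0]]
[[13,11],[14,0],[21,13],[22,0],[36,16],[42,13],[47,6],[48,5],[49,0]]
[[13,11],[14,2],[21,13],[22,0],[36,16],[42,13],[47,6],[48,5],[49,0]]
[[13,11],[14,2],[21,13],[22,0],[36,16],[42,13],[47,9],[49,0]]
[[13,11],[14,2],[20,15],[23,0],[36,16],[42,13],[47,9],[49,0]]
[[13,11],[14,2],[20,15],[23,0],[36,16],[42,13],[47,9],[49,0]]
[[13,11],[14,2],[20,15],[23,16],[25,0],[36,16],[42,13],[47,9],[49,0]]
[[13,11],[14,2],[20,15],[23,16],[25,0],[36,16],[46,13],[47,9],[49,0]]
[[13,11],[14,2],[20,15],[23,16],[25,0],[36,16],[46,13],[47,9],[48,16],[49,0]]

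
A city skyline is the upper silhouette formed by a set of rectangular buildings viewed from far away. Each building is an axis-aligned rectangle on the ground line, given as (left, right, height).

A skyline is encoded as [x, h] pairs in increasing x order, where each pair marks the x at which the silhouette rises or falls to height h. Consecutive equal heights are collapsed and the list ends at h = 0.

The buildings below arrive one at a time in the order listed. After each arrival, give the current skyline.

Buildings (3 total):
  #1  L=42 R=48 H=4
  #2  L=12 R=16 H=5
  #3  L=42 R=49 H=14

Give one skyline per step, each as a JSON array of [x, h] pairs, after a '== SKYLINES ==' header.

== SKYLINES ==
[[42,4],[48,0]]
[[12,5],[16,0],[42,4],[48,0]]
[[12,5],[16,0],[42,14],[49,0]]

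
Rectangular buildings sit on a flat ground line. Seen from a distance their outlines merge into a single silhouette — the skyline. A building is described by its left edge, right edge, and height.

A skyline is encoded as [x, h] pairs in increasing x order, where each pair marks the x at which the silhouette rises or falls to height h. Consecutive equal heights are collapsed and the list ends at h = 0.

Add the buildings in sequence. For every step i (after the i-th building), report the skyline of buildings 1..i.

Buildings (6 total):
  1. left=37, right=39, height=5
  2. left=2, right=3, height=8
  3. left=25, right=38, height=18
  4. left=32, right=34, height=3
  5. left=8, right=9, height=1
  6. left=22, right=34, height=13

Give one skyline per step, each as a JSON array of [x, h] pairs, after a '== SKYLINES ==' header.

== SKYLINES ==
[[37,5],[39,0]]
[[2,8],[3,0],[37,5],[39,0]]
[[2,8],[3,0],[25,18],[38,5],[39,0]]
[[2,8],[3,0],[25,18],[38,5],[39,0]]
[[2,8],[3,0],[8,1],[9,0],[25,18],[38,5],[39,0]]
[[2,8],[3,0],[8,1],[9,0],[22,13],[25,18],[38,5],[39,0]]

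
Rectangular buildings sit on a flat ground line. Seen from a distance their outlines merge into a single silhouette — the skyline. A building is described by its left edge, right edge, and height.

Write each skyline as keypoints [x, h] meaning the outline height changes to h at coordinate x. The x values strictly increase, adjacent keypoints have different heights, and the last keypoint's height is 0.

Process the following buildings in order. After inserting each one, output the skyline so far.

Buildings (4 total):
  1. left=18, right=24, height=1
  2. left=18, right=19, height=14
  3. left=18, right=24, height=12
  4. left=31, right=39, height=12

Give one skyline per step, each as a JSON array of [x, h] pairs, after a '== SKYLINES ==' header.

== SKYLINES ==
[[18,1],[24,0]]
[[18,14],[19,1],[24,0]]
[[18,14],[19,12],[24,0]]
[[18,14],[19,12],[24,0],[31,12],[39,0]]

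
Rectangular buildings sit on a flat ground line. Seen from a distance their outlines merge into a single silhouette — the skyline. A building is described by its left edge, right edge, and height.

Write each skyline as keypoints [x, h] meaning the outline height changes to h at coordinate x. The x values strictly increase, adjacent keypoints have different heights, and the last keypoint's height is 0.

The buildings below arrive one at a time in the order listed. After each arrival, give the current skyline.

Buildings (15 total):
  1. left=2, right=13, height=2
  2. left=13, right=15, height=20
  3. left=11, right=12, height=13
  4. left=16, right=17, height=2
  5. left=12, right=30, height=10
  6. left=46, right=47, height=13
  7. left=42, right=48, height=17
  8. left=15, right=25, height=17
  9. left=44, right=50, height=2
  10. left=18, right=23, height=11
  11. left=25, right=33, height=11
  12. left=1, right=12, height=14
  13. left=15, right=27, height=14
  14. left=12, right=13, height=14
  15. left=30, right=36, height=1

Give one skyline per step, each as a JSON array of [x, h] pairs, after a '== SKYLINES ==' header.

== SKYLINES ==
[[2,2],[13,0]]
[[2,2],[13,20],[15,0]]
[[2,2],[11,13],[12,2],[13,20],[15,0]]
[[2,2],[11,13],[12,2],[13,20],[15,0],[16,2],[17,0]]
[[2,2],[11,13],[12,10],[13,20],[15,10],[30,0]]
[[2,2],[11,13],[12,10],[13,20],[15,10],[30,0],[46,13],[47,0]]
[[2,2],[11,13],[12,10],[13,20],[15,10],[30,0],[42,17],[48,0]]
[[2,2],[11,13],[12,10],[13,20],[15,17],[25,10],[30,0],[42,17],[48,0]]
[[2,2],[11,13],[12,10],[13,20],[15,17],[25,10],[30,0],[42,17],[48,2],[50,0]]
[[2,2],[11,13],[12,10],[13,20],[15,17],[25,10],[30,0],[42,17],[48,2],[50,0]]
[[2,2],[11,13],[12,10],[13,20],[15,17],[25,11],[33,0],[42,17],[48,2],[50,0]]
[[1,14],[12,10],[13,20],[15,17],[25,11],[33,0],[42,17],[48,2],[50,0]]
[[1,14],[12,10],[13,20],[15,17],[25,14],[27,11],[33,0],[42,17],[48,2],[50,0]]
[[1,14],[13,20],[15,17],[25,14],[27,11],[33,0],[42,17],[48,2],[50,0]]
[[1,14],[13,20],[15,17],[25,14],[27,11],[33,1],[36,0],[42,17],[48,2],[50,0]]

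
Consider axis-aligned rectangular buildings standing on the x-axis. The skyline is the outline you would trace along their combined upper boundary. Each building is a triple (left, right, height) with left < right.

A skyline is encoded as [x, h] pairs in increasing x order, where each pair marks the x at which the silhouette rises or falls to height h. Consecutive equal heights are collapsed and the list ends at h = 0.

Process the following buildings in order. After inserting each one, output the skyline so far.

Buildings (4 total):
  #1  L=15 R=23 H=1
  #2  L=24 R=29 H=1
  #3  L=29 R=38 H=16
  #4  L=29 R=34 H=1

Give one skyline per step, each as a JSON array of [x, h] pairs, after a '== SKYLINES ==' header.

== SKYLINES ==
[[15,1],[23,0]]
[[15,1],[23,0],[24,1],[29,0]]
[[15,1],[23,0],[24,1],[29,16],[38,0]]
[[15,1],[23,0],[24,1],[29,16],[38,0]]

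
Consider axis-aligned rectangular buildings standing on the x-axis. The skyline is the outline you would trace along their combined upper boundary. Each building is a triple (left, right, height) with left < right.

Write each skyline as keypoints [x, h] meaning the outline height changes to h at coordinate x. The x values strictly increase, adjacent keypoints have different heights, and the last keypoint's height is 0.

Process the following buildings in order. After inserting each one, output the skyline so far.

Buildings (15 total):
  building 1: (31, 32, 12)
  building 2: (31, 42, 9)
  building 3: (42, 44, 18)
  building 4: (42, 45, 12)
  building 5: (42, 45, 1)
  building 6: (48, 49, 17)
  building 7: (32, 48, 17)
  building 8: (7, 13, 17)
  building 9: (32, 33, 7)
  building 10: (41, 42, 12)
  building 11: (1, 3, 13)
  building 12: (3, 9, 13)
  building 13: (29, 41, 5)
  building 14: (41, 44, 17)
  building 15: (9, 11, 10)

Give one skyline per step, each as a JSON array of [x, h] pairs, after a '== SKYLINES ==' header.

== SKYLINES ==
[[31,12],[32,0]]
[[31,12],[32,9],[42,0]]
[[31,12],[32,9],[42,18],[44,0]]
[[31,12],[32,9],[42,18],[44,12],[45,0]]
[[31,12],[32,9],[42,18],[44,12],[45,0]]
[[31,12],[32,9],[42,18],[44,12],[45,0],[48,17],[49,0]]
[[31,12],[32,17],[42,18],[44,17],[49,0]]
[[7,17],[13,0],[31,12],[32,17],[42,18],[44,17],[49,0]]
[[7,17],[13,0],[31,12],[32,17],[42,18],[44,17],[49,0]]
[[7,17],[13,0],[31,12],[32,17],[42,18],[44,17],[49,0]]
[[1,13],[3,0],[7,17],[13,0],[31,12],[32,17],[42,18],[44,17],[49,0]]
[[1,13],[7,17],[13,0],[31,12],[32,17],[42,18],[44,17],[49,0]]
[[1,13],[7,17],[13,0],[29,5],[31,12],[32,17],[42,18],[44,17],[49,0]]
[[1,13],[7,17],[13,0],[29,5],[31,12],[32,17],[42,18],[44,17],[49,0]]
[[1,13],[7,17],[13,0],[29,5],[31,12],[32,17],[42,18],[44,17],[49,0]]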